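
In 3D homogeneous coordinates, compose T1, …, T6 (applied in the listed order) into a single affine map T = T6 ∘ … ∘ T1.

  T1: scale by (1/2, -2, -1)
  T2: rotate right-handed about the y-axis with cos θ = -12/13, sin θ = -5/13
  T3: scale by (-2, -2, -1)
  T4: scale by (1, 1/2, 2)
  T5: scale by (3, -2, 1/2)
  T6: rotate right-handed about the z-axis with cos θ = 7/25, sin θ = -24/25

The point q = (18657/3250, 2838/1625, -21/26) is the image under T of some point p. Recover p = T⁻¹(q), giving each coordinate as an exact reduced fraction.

p = (3/5, -3/2, 3/4)

T1 = [1/2 0 0 0; 0 -2 0 0; 0 0 -1 0; 0 0 0 1]
T2·T1 = [-6/13 0 5/13 0; 0 -2 0 0; 5/26 0 12/13 0; 0 0 0 1]
T3·…·T1 = [12/13 0 -10/13 0; 0 4 0 0; -5/26 0 -12/13 0; 0 0 0 1]
T4·…·T1 = [12/13 0 -10/13 0; 0 2 0 0; -5/13 0 -24/13 0; 0 0 0 1]
T5·…·T1 = [36/13 0 -30/13 0; 0 -4 0 0; -5/26 0 -12/13 0; 0 0 0 1]
T6·…·T1 = [252/325 -96/25 -42/65 0; -864/325 -28/25 144/65 0; -5/26 0 -12/13 0; 0 0 0 1]
det M = 12; M⁻¹ = [28/325 -96/325 -10/13 0; -6/25 -7/100 0 0; -7/390 4/65 -12/13 0; 0 0 0 1]
M⁻¹ · (18657/3250, 2838/1625, -21/26)ᵀ = (3/5, -3/2, 3/4)ᵀ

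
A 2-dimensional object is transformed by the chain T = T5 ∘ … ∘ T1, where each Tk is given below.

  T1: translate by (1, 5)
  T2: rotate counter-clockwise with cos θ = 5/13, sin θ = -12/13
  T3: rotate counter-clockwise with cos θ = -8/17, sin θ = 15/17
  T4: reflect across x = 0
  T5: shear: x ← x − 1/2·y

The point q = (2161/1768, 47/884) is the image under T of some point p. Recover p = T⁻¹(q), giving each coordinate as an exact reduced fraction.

p = (-7/4, -4)

T1 = [1 0 1; 0 1 5; 0 0 1]
T2·T1 = [5/13 12/13 5; -12/13 5/13 1; 0 0 1]
T3·…·T1 = [140/221 -171/221 -55/17; 171/221 140/221 67/17; 0 0 1]
T4·…·T1 = [-140/221 171/221 55/17; 171/221 140/221 67/17; 0 0 1]
T5·…·T1 = [-451/442 101/221 43/34; 171/221 140/221 67/17; 0 0 1]
det M = -1; M⁻¹ = [-140/221 101/221 -1; 171/221 451/442 -5; 0 0 1]
M⁻¹ · (2161/1768, 47/884)ᵀ = (-7/4, -4)ᵀ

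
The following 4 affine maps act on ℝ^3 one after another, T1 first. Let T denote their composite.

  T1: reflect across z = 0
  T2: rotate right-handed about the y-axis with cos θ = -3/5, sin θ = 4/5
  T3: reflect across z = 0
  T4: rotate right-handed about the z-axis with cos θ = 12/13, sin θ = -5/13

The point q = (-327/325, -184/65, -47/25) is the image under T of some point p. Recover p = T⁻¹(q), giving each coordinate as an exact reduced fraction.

p = (-8/5, -3, 1)

T1 = [1 0 0 0; 0 1 0 0; 0 0 -1 0; 0 0 0 1]
T2·T1 = [-3/5 0 -4/5 0; 0 1 0 0; -4/5 0 3/5 0; 0 0 0 1]
T3·…·T1 = [-3/5 0 -4/5 0; 0 1 0 0; 4/5 0 -3/5 0; 0 0 0 1]
T4·…·T1 = [-36/65 5/13 -48/65 0; 3/13 12/13 4/13 0; 4/5 0 -3/5 0; 0 0 0 1]
det M = 1; M⁻¹ = [-36/65 3/13 4/5 0; 5/13 12/13 0 0; -48/65 4/13 -3/5 0; 0 0 0 1]
M⁻¹ · (-327/325, -184/65, -47/25)ᵀ = (-8/5, -3, 1)ᵀ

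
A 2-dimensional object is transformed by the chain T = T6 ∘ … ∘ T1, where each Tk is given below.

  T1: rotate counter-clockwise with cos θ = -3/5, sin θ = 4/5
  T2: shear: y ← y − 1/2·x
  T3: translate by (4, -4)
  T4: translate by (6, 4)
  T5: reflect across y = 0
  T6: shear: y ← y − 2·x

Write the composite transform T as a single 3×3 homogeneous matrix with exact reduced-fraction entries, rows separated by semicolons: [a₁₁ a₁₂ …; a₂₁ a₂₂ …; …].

T = [-3/5 -4/5 10; 1/10 9/5 -20; 0 0 1]

T1 = [-3/5 -4/5 0; 4/5 -3/5 0; 0 0 1]
T2·T1 = [-3/5 -4/5 0; 11/10 -1/5 0; 0 0 1]
T3·…·T1 = [-3/5 -4/5 4; 11/10 -1/5 -4; 0 0 1]
T4·…·T1 = [-3/5 -4/5 10; 11/10 -1/5 0; 0 0 1]
T5·…·T1 = [-3/5 -4/5 10; -11/10 1/5 0; 0 0 1]
T6·…·T1 = [-3/5 -4/5 10; 1/10 9/5 -20; 0 0 1]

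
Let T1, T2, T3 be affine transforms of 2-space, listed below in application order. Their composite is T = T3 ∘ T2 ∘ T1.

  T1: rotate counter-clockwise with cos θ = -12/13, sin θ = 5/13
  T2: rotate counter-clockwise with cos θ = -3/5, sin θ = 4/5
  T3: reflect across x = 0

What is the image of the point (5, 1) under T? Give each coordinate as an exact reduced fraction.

T1 rotate counter-clockwise with cos θ = -12/13, sin θ = 5/13: (5, 1) → (-5, 1)
T2 rotate counter-clockwise with cos θ = -3/5, sin θ = 4/5: (-5, 1) → (11/5, -23/5)
T3 reflect across x = 0: (11/5, -23/5) → (-11/5, -23/5)

T(p) = (-11/5, -23/5)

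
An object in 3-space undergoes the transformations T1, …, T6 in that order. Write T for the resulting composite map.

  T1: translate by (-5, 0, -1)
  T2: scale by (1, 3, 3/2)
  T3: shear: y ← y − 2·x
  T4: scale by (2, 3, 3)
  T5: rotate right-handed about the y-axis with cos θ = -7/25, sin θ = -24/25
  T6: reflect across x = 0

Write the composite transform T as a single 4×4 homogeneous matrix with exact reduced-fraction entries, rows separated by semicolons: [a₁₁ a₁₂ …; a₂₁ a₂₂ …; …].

T = [14/25 0 108/25 -178/25; -6 9 0 30; 48/25 0 -63/50 -417/50; 0 0 0 1]

T1 = [1 0 0 -5; 0 1 0 0; 0 0 1 -1; 0 0 0 1]
T2·T1 = [1 0 0 -5; 0 3 0 0; 0 0 3/2 -3/2; 0 0 0 1]
T3·…·T1 = [1 0 0 -5; -2 3 0 10; 0 0 3/2 -3/2; 0 0 0 1]
T4·…·T1 = [2 0 0 -10; -6 9 0 30; 0 0 9/2 -9/2; 0 0 0 1]
T5·…·T1 = [-14/25 0 -108/25 178/25; -6 9 0 30; 48/25 0 -63/50 -417/50; 0 0 0 1]
T6·…·T1 = [14/25 0 108/25 -178/25; -6 9 0 30; 48/25 0 -63/50 -417/50; 0 0 0 1]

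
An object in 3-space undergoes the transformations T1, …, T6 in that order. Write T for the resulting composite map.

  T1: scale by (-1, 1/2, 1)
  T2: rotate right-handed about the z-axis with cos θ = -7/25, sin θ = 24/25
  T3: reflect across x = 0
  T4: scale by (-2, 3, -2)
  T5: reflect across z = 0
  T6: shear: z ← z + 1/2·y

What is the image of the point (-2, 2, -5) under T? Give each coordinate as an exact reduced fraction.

T1 scale by (-1, 1/2, 1): (-2, 2, -5) → (2, 1, -5)
T2 rotate right-handed about the z-axis with cos θ = -7/25, sin θ = 24/25: (2, 1, -5) → (-38/25, 41/25, -5)
T3 reflect across x = 0: (-38/25, 41/25, -5) → (38/25, 41/25, -5)
T4 scale by (-2, 3, -2): (38/25, 41/25, -5) → (-76/25, 123/25, 10)
T5 reflect across z = 0: (-76/25, 123/25, 10) → (-76/25, 123/25, -10)
T6 shear: z ← z + 1/2·y: (-76/25, 123/25, -10) → (-76/25, 123/25, -377/50)

T(p) = (-76/25, 123/25, -377/50)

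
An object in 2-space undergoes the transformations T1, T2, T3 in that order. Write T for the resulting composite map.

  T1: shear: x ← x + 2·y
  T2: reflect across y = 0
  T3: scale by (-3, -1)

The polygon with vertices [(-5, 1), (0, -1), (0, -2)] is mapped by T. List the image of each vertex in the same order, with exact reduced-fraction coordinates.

image vertices: (9, 1), (6, -1), (12, -2)

T1 shear: x ← x + 2·y: (-5, 1) → (-3, 1); (0, -1) → (-2, -1); (0, -2) → (-4, -2)
T2 reflect across y = 0: (-3, 1) → (-3, -1); (-2, -1) → (-2, 1); (-4, -2) → (-4, 2)
T3 scale by (-3, -1): (-3, -1) → (9, 1); (-2, 1) → (6, -1); (-4, 2) → (12, -2)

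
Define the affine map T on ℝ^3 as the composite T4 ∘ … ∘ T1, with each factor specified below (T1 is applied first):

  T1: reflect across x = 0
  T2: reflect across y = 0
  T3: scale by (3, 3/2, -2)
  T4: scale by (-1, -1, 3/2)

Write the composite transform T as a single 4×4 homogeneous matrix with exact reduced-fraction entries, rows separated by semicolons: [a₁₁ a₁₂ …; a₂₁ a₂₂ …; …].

T1 = [-1 0 0 0; 0 1 0 0; 0 0 1 0; 0 0 0 1]
T2·T1 = [-1 0 0 0; 0 -1 0 0; 0 0 1 0; 0 0 0 1]
T3·…·T1 = [-3 0 0 0; 0 -3/2 0 0; 0 0 -2 0; 0 0 0 1]
T4·…·T1 = [3 0 0 0; 0 3/2 0 0; 0 0 -3 0; 0 0 0 1]

T = [3 0 0 0; 0 3/2 0 0; 0 0 -3 0; 0 0 0 1]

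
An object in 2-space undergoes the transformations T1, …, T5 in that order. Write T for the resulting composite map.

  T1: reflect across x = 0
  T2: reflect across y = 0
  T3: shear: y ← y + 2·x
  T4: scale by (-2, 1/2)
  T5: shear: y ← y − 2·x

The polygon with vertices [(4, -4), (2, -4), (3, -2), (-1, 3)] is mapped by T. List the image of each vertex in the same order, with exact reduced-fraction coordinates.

image vertices: (8, -18), (4, -8), (6, -14), (-2, 7/2)

T1 reflect across x = 0: (4, -4) → (-4, -4); (2, -4) → (-2, -4); (3, -2) → (-3, -2); (-1, 3) → (1, 3)
T2 reflect across y = 0: (-4, -4) → (-4, 4); (-2, -4) → (-2, 4); (-3, -2) → (-3, 2); (1, 3) → (1, -3)
T3 shear: y ← y + 2·x: (-4, 4) → (-4, -4); (-2, 4) → (-2, 0); (-3, 2) → (-3, -4); (1, -3) → (1, -1)
T4 scale by (-2, 1/2): (-4, -4) → (8, -2); (-2, 0) → (4, 0); (-3, -4) → (6, -2); (1, -1) → (-2, -1/2)
T5 shear: y ← y − 2·x: (8, -2) → (8, -18); (4, 0) → (4, -8); (6, -2) → (6, -14); (-2, -1/2) → (-2, 7/2)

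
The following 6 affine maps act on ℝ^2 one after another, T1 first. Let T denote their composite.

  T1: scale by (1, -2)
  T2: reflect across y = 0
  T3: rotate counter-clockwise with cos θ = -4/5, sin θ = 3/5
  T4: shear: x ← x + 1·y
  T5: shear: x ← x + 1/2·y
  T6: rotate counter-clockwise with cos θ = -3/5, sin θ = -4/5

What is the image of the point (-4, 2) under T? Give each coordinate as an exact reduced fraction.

T1 scale by (1, -2): (-4, 2) → (-4, -4)
T2 reflect across y = 0: (-4, -4) → (-4, 4)
T3 rotate counter-clockwise with cos θ = -4/5, sin θ = 3/5: (-4, 4) → (4/5, -28/5)
T4 shear: x ← x + 1·y: (4/5, -28/5) → (-24/5, -28/5)
T5 shear: x ← x + 1/2·y: (-24/5, -28/5) → (-38/5, -28/5)
T6 rotate counter-clockwise with cos θ = -3/5, sin θ = -4/5: (-38/5, -28/5) → (2/25, 236/25)

T(p) = (2/25, 236/25)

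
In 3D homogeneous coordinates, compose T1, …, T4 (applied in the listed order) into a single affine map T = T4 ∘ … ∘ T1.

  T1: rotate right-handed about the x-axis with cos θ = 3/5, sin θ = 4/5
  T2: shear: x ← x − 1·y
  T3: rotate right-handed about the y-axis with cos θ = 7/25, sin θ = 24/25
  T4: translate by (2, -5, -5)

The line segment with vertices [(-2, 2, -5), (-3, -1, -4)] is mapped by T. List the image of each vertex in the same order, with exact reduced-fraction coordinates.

T1 rotate right-handed about the x-axis with cos θ = 3/5, sin θ = 4/5: (-2, 2, -5) → (-2, 26/5, -7/5); (-3, -1, -4) → (-3, 13/5, -16/5)
T2 shear: x ← x − 1·y: (-2, 26/5, -7/5) → (-36/5, 26/5, -7/5); (-3, 13/5, -16/5) → (-28/5, 13/5, -16/5)
T3 rotate right-handed about the y-axis with cos θ = 7/25, sin θ = 24/25: (-36/5, 26/5, -7/5) → (-84/25, 26/5, 163/25); (-28/5, 13/5, -16/5) → (-116/25, 13/5, 112/25)
T4 translate by (2, -5, -5): (-84/25, 26/5, 163/25) → (-34/25, 1/5, 38/25); (-116/25, 13/5, 112/25) → (-66/25, -12/5, -13/25)

image vertices: (-34/25, 1/5, 38/25), (-66/25, -12/5, -13/25)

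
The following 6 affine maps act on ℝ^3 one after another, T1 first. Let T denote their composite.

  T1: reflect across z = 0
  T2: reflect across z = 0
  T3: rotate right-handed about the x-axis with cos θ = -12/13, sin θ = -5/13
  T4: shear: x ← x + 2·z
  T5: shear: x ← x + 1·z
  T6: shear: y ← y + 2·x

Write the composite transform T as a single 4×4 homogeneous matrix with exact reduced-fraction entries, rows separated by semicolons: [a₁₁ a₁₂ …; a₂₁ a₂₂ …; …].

T1 = [1 0 0 0; 0 1 0 0; 0 0 -1 0; 0 0 0 1]
T2·T1 = [1 0 0 0; 0 1 0 0; 0 0 1 0; 0 0 0 1]
T3·…·T1 = [1 0 0 0; 0 -12/13 5/13 0; 0 -5/13 -12/13 0; 0 0 0 1]
T4·…·T1 = [1 -10/13 -24/13 0; 0 -12/13 5/13 0; 0 -5/13 -12/13 0; 0 0 0 1]
T5·…·T1 = [1 -15/13 -36/13 0; 0 -12/13 5/13 0; 0 -5/13 -12/13 0; 0 0 0 1]
T6·…·T1 = [1 -15/13 -36/13 0; 2 -42/13 -67/13 0; 0 -5/13 -12/13 0; 0 0 0 1]

T = [1 -15/13 -36/13 0; 2 -42/13 -67/13 0; 0 -5/13 -12/13 0; 0 0 0 1]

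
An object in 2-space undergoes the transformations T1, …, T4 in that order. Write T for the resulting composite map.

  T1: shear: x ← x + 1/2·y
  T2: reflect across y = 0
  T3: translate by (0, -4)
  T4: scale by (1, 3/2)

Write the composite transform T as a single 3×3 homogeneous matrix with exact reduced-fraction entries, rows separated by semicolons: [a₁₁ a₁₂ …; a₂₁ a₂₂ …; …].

T1 = [1 1/2 0; 0 1 0; 0 0 1]
T2·T1 = [1 1/2 0; 0 -1 0; 0 0 1]
T3·…·T1 = [1 1/2 0; 0 -1 -4; 0 0 1]
T4·…·T1 = [1 1/2 0; 0 -3/2 -6; 0 0 1]

T = [1 1/2 0; 0 -3/2 -6; 0 0 1]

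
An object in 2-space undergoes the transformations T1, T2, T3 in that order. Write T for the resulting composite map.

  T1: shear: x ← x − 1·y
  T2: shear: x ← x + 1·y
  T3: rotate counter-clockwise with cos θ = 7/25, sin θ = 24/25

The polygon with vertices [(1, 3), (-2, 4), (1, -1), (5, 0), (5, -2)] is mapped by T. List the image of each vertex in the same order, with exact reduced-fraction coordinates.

T1 shear: x ← x − 1·y: (1, 3) → (-2, 3); (-2, 4) → (-6, 4); (1, -1) → (2, -1); (5, 0) → (5, 0); (5, -2) → (7, -2)
T2 shear: x ← x + 1·y: (-2, 3) → (1, 3); (-6, 4) → (-2, 4); (2, -1) → (1, -1); (5, 0) → (5, 0); (7, -2) → (5, -2)
T3 rotate counter-clockwise with cos θ = 7/25, sin θ = 24/25: (1, 3) → (-13/5, 9/5); (-2, 4) → (-22/5, -4/5); (1, -1) → (31/25, 17/25); (5, 0) → (7/5, 24/5); (5, -2) → (83/25, 106/25)

image vertices: (-13/5, 9/5), (-22/5, -4/5), (31/25, 17/25), (7/5, 24/5), (83/25, 106/25)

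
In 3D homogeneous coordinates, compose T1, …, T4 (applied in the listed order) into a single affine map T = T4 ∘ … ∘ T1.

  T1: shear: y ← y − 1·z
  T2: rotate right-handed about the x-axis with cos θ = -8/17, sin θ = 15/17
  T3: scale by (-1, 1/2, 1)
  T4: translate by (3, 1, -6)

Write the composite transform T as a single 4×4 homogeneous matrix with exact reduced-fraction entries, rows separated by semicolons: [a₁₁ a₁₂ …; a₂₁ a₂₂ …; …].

T1 = [1 0 0 0; 0 1 -1 0; 0 0 1 0; 0 0 0 1]
T2·T1 = [1 0 0 0; 0 -8/17 -7/17 0; 0 15/17 -23/17 0; 0 0 0 1]
T3·…·T1 = [-1 0 0 0; 0 -4/17 -7/34 0; 0 15/17 -23/17 0; 0 0 0 1]
T4·…·T1 = [-1 0 0 3; 0 -4/17 -7/34 1; 0 15/17 -23/17 -6; 0 0 0 1]

T = [-1 0 0 3; 0 -4/17 -7/34 1; 0 15/17 -23/17 -6; 0 0 0 1]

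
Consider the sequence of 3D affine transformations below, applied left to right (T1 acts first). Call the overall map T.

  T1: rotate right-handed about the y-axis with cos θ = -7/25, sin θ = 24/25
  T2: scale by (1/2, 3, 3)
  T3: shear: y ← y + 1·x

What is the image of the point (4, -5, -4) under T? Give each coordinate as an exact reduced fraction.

T1 rotate right-handed about the y-axis with cos θ = -7/25, sin θ = 24/25: (4, -5, -4) → (-124/25, -5, -68/25)
T2 scale by (1/2, 3, 3): (-124/25, -5, -68/25) → (-62/25, -15, -204/25)
T3 shear: y ← y + 1·x: (-62/25, -15, -204/25) → (-62/25, -437/25, -204/25)

T(p) = (-62/25, -437/25, -204/25)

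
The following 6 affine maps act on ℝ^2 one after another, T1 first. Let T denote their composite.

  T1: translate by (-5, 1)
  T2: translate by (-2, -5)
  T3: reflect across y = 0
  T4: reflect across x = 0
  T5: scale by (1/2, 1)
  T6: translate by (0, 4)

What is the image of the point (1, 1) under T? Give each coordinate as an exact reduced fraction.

T1 translate by (-5, 1): (1, 1) → (-4, 2)
T2 translate by (-2, -5): (-4, 2) → (-6, -3)
T3 reflect across y = 0: (-6, -3) → (-6, 3)
T4 reflect across x = 0: (-6, 3) → (6, 3)
T5 scale by (1/2, 1): (6, 3) → (3, 3)
T6 translate by (0, 4): (3, 3) → (3, 7)

T(p) = (3, 7)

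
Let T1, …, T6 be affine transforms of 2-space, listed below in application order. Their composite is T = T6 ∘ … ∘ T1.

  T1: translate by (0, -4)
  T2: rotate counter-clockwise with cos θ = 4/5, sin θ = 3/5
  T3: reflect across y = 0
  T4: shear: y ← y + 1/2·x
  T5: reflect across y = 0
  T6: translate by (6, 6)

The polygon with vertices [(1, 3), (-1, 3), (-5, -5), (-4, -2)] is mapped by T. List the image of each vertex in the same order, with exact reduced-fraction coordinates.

image vertices: (37/5, 51/10), (29/5, 47/10), (37/5, -49/10), (32/5, -7/5)

T1 translate by (0, -4): (1, 3) → (1, -1); (-1, 3) → (-1, -1); (-5, -5) → (-5, -9); (-4, -2) → (-4, -6)
T2 rotate counter-clockwise with cos θ = 4/5, sin θ = 3/5: (1, -1) → (7/5, -1/5); (-1, -1) → (-1/5, -7/5); (-5, -9) → (7/5, -51/5); (-4, -6) → (2/5, -36/5)
T3 reflect across y = 0: (7/5, -1/5) → (7/5, 1/5); (-1/5, -7/5) → (-1/5, 7/5); (7/5, -51/5) → (7/5, 51/5); (2/5, -36/5) → (2/5, 36/5)
T4 shear: y ← y + 1/2·x: (7/5, 1/5) → (7/5, 9/10); (-1/5, 7/5) → (-1/5, 13/10); (7/5, 51/5) → (7/5, 109/10); (2/5, 36/5) → (2/5, 37/5)
T5 reflect across y = 0: (7/5, 9/10) → (7/5, -9/10); (-1/5, 13/10) → (-1/5, -13/10); (7/5, 109/10) → (7/5, -109/10); (2/5, 37/5) → (2/5, -37/5)
T6 translate by (6, 6): (7/5, -9/10) → (37/5, 51/10); (-1/5, -13/10) → (29/5, 47/10); (7/5, -109/10) → (37/5, -49/10); (2/5, -37/5) → (32/5, -7/5)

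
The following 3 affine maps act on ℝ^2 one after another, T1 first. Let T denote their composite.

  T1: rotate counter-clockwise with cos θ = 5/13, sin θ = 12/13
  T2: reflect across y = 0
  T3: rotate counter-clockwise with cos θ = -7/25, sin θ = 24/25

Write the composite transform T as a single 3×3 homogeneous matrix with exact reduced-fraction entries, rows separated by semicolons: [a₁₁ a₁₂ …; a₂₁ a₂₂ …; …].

T1 = [5/13 -12/13 0; 12/13 5/13 0; 0 0 1]
T2·T1 = [5/13 -12/13 0; -12/13 -5/13 0; 0 0 1]
T3·…·T1 = [253/325 204/325 0; 204/325 -253/325 0; 0 0 1]

T = [253/325 204/325 0; 204/325 -253/325 0; 0 0 1]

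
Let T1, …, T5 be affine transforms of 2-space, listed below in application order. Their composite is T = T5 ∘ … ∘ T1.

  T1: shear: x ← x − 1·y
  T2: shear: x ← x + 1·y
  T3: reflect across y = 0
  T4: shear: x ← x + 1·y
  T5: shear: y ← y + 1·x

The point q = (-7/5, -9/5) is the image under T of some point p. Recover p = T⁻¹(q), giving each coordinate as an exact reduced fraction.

T1 = [1 -1 0; 0 1 0; 0 0 1]
T2·T1 = [1 0 0; 0 1 0; 0 0 1]
T3·…·T1 = [1 0 0; 0 -1 0; 0 0 1]
T4·…·T1 = [1 -1 0; 0 -1 0; 0 0 1]
T5·…·T1 = [1 -1 0; 1 -2 0; 0 0 1]
det M = -1; M⁻¹ = [2 -1 0; 1 -1 0; 0 0 1]
M⁻¹ · (-7/5, -9/5)ᵀ = (-1, 2/5)ᵀ

p = (-1, 2/5)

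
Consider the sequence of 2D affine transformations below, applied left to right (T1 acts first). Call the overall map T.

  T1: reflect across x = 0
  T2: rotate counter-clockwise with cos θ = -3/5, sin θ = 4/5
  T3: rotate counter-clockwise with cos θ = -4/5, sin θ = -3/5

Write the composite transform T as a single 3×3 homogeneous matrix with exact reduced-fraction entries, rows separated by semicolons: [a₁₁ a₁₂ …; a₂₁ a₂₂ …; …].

T = [-24/25 7/25 0; 7/25 24/25 0; 0 0 1]

T1 = [-1 0 0; 0 1 0; 0 0 1]
T2·T1 = [3/5 -4/5 0; -4/5 -3/5 0; 0 0 1]
T3·…·T1 = [-24/25 7/25 0; 7/25 24/25 0; 0 0 1]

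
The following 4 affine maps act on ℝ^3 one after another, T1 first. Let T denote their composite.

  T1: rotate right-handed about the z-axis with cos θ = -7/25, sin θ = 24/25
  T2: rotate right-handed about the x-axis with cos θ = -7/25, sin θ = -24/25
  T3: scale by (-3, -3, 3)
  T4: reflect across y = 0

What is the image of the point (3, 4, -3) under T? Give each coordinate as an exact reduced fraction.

T(p) = (351/25, -6324/625, -1593/625)

T1 rotate right-handed about the z-axis with cos θ = -7/25, sin θ = 24/25: (3, 4, -3) → (-117/25, 44/25, -3)
T2 rotate right-handed about the x-axis with cos θ = -7/25, sin θ = -24/25: (-117/25, 44/25, -3) → (-117/25, -2108/625, -531/625)
T3 scale by (-3, -3, 3): (-117/25, -2108/625, -531/625) → (351/25, 6324/625, -1593/625)
T4 reflect across y = 0: (351/25, 6324/625, -1593/625) → (351/25, -6324/625, -1593/625)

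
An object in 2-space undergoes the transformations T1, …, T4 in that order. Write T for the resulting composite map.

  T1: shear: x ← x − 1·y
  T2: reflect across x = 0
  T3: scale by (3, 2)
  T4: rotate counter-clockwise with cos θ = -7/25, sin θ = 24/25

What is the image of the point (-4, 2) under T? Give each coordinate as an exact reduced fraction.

T(p) = (-222/25, 404/25)

T1 shear: x ← x − 1·y: (-4, 2) → (-6, 2)
T2 reflect across x = 0: (-6, 2) → (6, 2)
T3 scale by (3, 2): (6, 2) → (18, 4)
T4 rotate counter-clockwise with cos θ = -7/25, sin θ = 24/25: (18, 4) → (-222/25, 404/25)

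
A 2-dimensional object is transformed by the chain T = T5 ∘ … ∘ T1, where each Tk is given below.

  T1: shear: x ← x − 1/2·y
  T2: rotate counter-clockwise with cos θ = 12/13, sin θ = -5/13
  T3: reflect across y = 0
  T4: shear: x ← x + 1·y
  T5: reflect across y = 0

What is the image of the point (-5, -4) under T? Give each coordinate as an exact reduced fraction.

T1 shear: x ← x − 1/2·y: (-5, -4) → (-3, -4)
T2 rotate counter-clockwise with cos θ = 12/13, sin θ = -5/13: (-3, -4) → (-56/13, -33/13)
T3 reflect across y = 0: (-56/13, -33/13) → (-56/13, 33/13)
T4 shear: x ← x + 1·y: (-56/13, 33/13) → (-23/13, 33/13)
T5 reflect across y = 0: (-23/13, 33/13) → (-23/13, -33/13)

T(p) = (-23/13, -33/13)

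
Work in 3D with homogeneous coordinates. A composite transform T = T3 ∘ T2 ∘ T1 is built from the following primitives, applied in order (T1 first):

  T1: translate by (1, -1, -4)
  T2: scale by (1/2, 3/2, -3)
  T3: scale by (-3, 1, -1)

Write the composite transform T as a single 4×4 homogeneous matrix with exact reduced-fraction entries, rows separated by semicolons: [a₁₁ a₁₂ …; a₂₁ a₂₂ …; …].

T1 = [1 0 0 1; 0 1 0 -1; 0 0 1 -4; 0 0 0 1]
T2·T1 = [1/2 0 0 1/2; 0 3/2 0 -3/2; 0 0 -3 12; 0 0 0 1]
T3·…·T1 = [-3/2 0 0 -3/2; 0 3/2 0 -3/2; 0 0 3 -12; 0 0 0 1]

T = [-3/2 0 0 -3/2; 0 3/2 0 -3/2; 0 0 3 -12; 0 0 0 1]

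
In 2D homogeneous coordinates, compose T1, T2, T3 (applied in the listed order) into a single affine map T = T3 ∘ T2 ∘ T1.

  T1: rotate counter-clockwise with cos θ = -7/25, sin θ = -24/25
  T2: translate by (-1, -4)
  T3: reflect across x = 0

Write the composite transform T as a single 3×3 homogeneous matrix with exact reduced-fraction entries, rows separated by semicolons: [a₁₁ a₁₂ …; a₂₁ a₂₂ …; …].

T1 = [-7/25 24/25 0; -24/25 -7/25 0; 0 0 1]
T2·T1 = [-7/25 24/25 -1; -24/25 -7/25 -4; 0 0 1]
T3·…·T1 = [7/25 -24/25 1; -24/25 -7/25 -4; 0 0 1]

T = [7/25 -24/25 1; -24/25 -7/25 -4; 0 0 1]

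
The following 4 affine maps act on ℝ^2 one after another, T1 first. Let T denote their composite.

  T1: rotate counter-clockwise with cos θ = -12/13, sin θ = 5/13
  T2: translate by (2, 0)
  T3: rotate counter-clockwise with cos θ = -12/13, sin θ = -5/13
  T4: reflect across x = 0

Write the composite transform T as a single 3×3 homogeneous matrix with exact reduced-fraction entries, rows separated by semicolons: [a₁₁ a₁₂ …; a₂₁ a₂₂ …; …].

T = [-1 0 24/13; 0 1 -10/13; 0 0 1]

T1 = [-12/13 -5/13 0; 5/13 -12/13 0; 0 0 1]
T2·T1 = [-12/13 -5/13 2; 5/13 -12/13 0; 0 0 1]
T3·…·T1 = [1 0 -24/13; 0 1 -10/13; 0 0 1]
T4·…·T1 = [-1 0 24/13; 0 1 -10/13; 0 0 1]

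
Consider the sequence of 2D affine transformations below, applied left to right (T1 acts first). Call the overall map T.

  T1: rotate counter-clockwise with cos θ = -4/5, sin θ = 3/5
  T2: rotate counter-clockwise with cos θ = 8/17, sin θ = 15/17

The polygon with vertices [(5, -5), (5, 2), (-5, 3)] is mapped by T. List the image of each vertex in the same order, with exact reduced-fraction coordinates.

image vertices: (-113/17, 41/17), (-313/85, -334/85), (29/5, -3/5)

T1 rotate counter-clockwise with cos θ = -4/5, sin θ = 3/5: (5, -5) → (-1, 7); (5, 2) → (-26/5, 7/5); (-5, 3) → (11/5, -27/5)
T2 rotate counter-clockwise with cos θ = 8/17, sin θ = 15/17: (-1, 7) → (-113/17, 41/17); (-26/5, 7/5) → (-313/85, -334/85); (11/5, -27/5) → (29/5, -3/5)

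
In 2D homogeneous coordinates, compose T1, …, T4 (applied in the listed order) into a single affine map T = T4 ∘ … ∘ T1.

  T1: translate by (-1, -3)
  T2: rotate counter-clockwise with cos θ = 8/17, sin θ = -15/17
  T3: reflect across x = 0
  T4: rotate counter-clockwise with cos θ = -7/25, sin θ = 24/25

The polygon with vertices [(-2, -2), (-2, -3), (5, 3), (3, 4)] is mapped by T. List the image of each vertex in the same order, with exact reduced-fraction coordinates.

image vertices: (-813/425, 2341/425), (-726/425, 2757/425), (1664/425, -348/425), (149/85, -118/85)

T1 translate by (-1, -3): (-2, -2) → (-3, -5); (-2, -3) → (-3, -6); (5, 3) → (4, 0); (3, 4) → (2, 1)
T2 rotate counter-clockwise with cos θ = 8/17, sin θ = -15/17: (-3, -5) → (-99/17, 5/17); (-3, -6) → (-114/17, -3/17); (4, 0) → (32/17, -60/17); (2, 1) → (31/17, -22/17)
T3 reflect across x = 0: (-99/17, 5/17) → (99/17, 5/17); (-114/17, -3/17) → (114/17, -3/17); (32/17, -60/17) → (-32/17, -60/17); (31/17, -22/17) → (-31/17, -22/17)
T4 rotate counter-clockwise with cos θ = -7/25, sin θ = 24/25: (99/17, 5/17) → (-813/425, 2341/425); (114/17, -3/17) → (-726/425, 2757/425); (-32/17, -60/17) → (1664/425, -348/425); (-31/17, -22/17) → (149/85, -118/85)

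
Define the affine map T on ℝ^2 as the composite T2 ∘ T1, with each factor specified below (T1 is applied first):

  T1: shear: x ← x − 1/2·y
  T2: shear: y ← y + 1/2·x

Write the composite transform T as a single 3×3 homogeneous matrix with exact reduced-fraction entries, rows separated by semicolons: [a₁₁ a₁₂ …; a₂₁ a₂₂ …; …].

T1 = [1 -1/2 0; 0 1 0; 0 0 1]
T2·T1 = [1 -1/2 0; 1/2 3/4 0; 0 0 1]

T = [1 -1/2 0; 1/2 3/4 0; 0 0 1]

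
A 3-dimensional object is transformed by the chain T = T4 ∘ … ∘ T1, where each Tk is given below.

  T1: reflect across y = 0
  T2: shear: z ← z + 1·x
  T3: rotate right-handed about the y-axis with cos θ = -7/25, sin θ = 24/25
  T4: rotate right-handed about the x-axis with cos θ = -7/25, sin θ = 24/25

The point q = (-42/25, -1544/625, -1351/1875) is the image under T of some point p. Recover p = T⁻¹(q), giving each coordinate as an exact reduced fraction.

T1 = [1 0 0 0; 0 -1 0 0; 0 0 1 0; 0 0 0 1]
T2·T1 = [1 0 0 0; 0 -1 0 0; 1 0 1 0; 0 0 0 1]
T3·…·T1 = [17/25 0 24/25 0; 0 -1 0 0; -31/25 0 -7/25 0; 0 0 0 1]
T4·…·T1 = [17/25 0 24/25 0; 744/625 7/25 168/625 0; 217/625 -24/25 49/625 0; 0 0 0 1]
det M = -1; M⁻¹ = [-7/25 576/625 168/625 0; 0 7/25 -24/25 0; 31/25 -408/625 -119/625 0; 0 0 0 1]
M⁻¹ · (-42/25, -1544/625, -1351/1875)ᵀ = (-2, 0, -1/3)ᵀ

p = (-2, 0, -1/3)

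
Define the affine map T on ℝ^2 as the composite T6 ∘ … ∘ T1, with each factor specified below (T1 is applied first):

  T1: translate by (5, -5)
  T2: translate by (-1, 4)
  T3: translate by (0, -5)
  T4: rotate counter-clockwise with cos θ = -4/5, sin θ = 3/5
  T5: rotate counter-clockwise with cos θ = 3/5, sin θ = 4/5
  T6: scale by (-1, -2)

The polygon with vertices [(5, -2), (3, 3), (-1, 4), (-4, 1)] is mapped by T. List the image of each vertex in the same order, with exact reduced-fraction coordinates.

T1 translate by (5, -5): (5, -2) → (10, -7); (3, 3) → (8, -2); (-1, 4) → (4, -1); (-4, 1) → (1, -4)
T2 translate by (-1, 4): (10, -7) → (9, -3); (8, -2) → (7, 2); (4, -1) → (3, 3); (1, -4) → (0, 0)
T3 translate by (0, -5): (9, -3) → (9, -8); (7, 2) → (7, -3); (3, 3) → (3, -2); (0, 0) → (0, -5)
T4 rotate counter-clockwise with cos θ = -4/5, sin θ = 3/5: (9, -8) → (-12/5, 59/5); (7, -3) → (-19/5, 33/5); (3, -2) → (-6/5, 17/5); (0, -5) → (3, 4)
T5 rotate counter-clockwise with cos θ = 3/5, sin θ = 4/5: (-12/5, 59/5) → (-272/25, 129/25); (-19/5, 33/5) → (-189/25, 23/25); (-6/5, 17/5) → (-86/25, 27/25); (3, 4) → (-7/5, 24/5)
T6 scale by (-1, -2): (-272/25, 129/25) → (272/25, -258/25); (-189/25, 23/25) → (189/25, -46/25); (-86/25, 27/25) → (86/25, -54/25); (-7/5, 24/5) → (7/5, -48/5)

image vertices: (272/25, -258/25), (189/25, -46/25), (86/25, -54/25), (7/5, -48/5)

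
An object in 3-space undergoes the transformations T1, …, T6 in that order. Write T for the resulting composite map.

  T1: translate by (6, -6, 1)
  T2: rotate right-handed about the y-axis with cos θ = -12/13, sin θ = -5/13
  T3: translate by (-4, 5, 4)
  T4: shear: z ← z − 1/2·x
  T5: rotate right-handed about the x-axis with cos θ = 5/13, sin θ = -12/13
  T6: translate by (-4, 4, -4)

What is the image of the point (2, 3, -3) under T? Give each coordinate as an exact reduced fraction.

T(p) = (-190/13, 3026/169, -63/169)

T1 translate by (6, -6, 1): (2, 3, -3) → (8, -3, -2)
T2 rotate right-handed about the y-axis with cos θ = -12/13, sin θ = -5/13: (8, -3, -2) → (-86/13, -3, 64/13)
T3 translate by (-4, 5, 4): (-86/13, -3, 64/13) → (-138/13, 2, 116/13)
T4 shear: z ← z − 1/2·x: (-138/13, 2, 116/13) → (-138/13, 2, 185/13)
T5 rotate right-handed about the x-axis with cos θ = 5/13, sin θ = -12/13: (-138/13, 2, 185/13) → (-138/13, 2350/169, 613/169)
T6 translate by (-4, 4, -4): (-138/13, 2350/169, 613/169) → (-190/13, 3026/169, -63/169)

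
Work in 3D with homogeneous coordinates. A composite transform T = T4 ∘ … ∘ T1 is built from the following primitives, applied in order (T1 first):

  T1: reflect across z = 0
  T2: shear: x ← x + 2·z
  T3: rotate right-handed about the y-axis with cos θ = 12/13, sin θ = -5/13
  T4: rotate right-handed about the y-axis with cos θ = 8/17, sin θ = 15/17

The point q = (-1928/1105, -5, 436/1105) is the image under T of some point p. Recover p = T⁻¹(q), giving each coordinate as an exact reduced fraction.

p = (0, -5, 4/5)

T1 = [1 0 0 0; 0 1 0 0; 0 0 -1 0; 0 0 0 1]
T2·T1 = [1 0 -2 0; 0 1 0 0; 0 0 -1 0; 0 0 0 1]
T3·…·T1 = [12/13 0 -19/13 0; 0 1 0 0; 5/13 0 -22/13 0; 0 0 0 1]
T4·…·T1 = [171/221 0 -482/221 0; 0 1 0 0; -140/221 0 109/221 0; 0 0 0 1]
det M = -1; M⁻¹ = [-109/221 0 -482/221 0; 0 1 0 0; -140/221 0 -171/221 0; 0 0 0 1]
M⁻¹ · (-1928/1105, -5, 436/1105)ᵀ = (0, -5, 4/5)ᵀ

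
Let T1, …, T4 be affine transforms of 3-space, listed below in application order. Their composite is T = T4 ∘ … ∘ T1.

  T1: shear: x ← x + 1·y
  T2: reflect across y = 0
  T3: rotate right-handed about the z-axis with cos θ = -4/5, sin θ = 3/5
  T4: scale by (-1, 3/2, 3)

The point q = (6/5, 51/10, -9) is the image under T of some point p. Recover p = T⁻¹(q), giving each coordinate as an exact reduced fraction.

p = (1, 2, -3)

T1 = [1 1 0 0; 0 1 0 0; 0 0 1 0; 0 0 0 1]
T2·T1 = [1 1 0 0; 0 -1 0 0; 0 0 1 0; 0 0 0 1]
T3·…·T1 = [-4/5 -1/5 0 0; 3/5 7/5 0 0; 0 0 1 0; 0 0 0 1]
T4·…·T1 = [4/5 1/5 0 0; 9/10 21/10 0 0; 0 0 3 0; 0 0 0 1]
det M = 9/2; M⁻¹ = [7/5 -2/15 0 0; -3/5 8/15 0 0; 0 0 1/3 0; 0 0 0 1]
M⁻¹ · (6/5, 51/10, -9)ᵀ = (1, 2, -3)ᵀ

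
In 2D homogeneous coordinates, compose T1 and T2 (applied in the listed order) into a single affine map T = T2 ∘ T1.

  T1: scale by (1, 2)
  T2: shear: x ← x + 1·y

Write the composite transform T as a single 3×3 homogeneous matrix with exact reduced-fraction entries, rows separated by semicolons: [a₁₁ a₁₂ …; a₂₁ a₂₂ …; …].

T = [1 2 0; 0 2 0; 0 0 1]

T1 = [1 0 0; 0 2 0; 0 0 1]
T2·T1 = [1 2 0; 0 2 0; 0 0 1]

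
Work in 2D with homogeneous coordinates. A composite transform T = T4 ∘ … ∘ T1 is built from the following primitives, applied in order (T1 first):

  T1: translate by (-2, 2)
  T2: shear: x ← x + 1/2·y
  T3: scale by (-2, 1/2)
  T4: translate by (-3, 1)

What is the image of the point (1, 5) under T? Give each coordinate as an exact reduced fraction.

T1 translate by (-2, 2): (1, 5) → (-1, 7)
T2 shear: x ← x + 1/2·y: (-1, 7) → (5/2, 7)
T3 scale by (-2, 1/2): (5/2, 7) → (-5, 7/2)
T4 translate by (-3, 1): (-5, 7/2) → (-8, 9/2)

T(p) = (-8, 9/2)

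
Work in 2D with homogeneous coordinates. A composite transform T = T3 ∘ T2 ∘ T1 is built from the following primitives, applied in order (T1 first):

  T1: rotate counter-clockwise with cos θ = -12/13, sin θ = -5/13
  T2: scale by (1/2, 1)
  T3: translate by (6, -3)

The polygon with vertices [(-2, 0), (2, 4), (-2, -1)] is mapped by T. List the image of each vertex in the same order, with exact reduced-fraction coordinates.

T1 rotate counter-clockwise with cos θ = -12/13, sin θ = -5/13: (-2, 0) → (24/13, 10/13); (2, 4) → (-4/13, -58/13); (-2, -1) → (19/13, 22/13)
T2 scale by (1/2, 1): (24/13, 10/13) → (12/13, 10/13); (-4/13, -58/13) → (-2/13, -58/13); (19/13, 22/13) → (19/26, 22/13)
T3 translate by (6, -3): (12/13, 10/13) → (90/13, -29/13); (-2/13, -58/13) → (76/13, -97/13); (19/26, 22/13) → (175/26, -17/13)

image vertices: (90/13, -29/13), (76/13, -97/13), (175/26, -17/13)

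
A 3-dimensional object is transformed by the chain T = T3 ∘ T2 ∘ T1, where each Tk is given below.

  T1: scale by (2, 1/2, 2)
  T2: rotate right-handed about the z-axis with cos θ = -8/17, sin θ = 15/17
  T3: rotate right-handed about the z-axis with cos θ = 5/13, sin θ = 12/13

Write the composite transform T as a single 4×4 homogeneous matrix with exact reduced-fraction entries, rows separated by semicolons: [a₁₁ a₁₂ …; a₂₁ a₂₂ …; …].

T = [-440/221 21/442 0 0; -42/221 -110/221 0 0; 0 0 2 0; 0 0 0 1]

T1 = [2 0 0 0; 0 1/2 0 0; 0 0 2 0; 0 0 0 1]
T2·T1 = [-16/17 -15/34 0 0; 30/17 -4/17 0 0; 0 0 2 0; 0 0 0 1]
T3·…·T1 = [-440/221 21/442 0 0; -42/221 -110/221 0 0; 0 0 2 0; 0 0 0 1]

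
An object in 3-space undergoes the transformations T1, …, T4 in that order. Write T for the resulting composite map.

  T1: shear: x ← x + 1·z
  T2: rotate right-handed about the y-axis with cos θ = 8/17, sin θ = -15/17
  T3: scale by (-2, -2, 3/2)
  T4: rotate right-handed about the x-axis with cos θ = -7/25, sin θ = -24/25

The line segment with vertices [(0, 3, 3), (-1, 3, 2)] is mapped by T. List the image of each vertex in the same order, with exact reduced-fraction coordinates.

T1 shear: x ← x + 1·z: (0, 3, 3) → (3, 3, 3); (-1, 3, 2) → (1, 3, 2)
T2 rotate right-handed about the y-axis with cos θ = 8/17, sin θ = -15/17: (3, 3, 3) → (-21/17, 3, 69/17); (1, 3, 2) → (-22/17, 3, 31/17)
T3 scale by (-2, -2, 3/2): (-21/17, 3, 69/17) → (42/17, -6, 207/34); (-22/17, 3, 31/17) → (44/17, -6, 93/34)
T4 rotate right-handed about the x-axis with cos θ = -7/25, sin θ = -24/25: (42/17, -6, 207/34) → (42/17, 3198/425, 3447/850); (44/17, -6, 93/34) → (44/17, 366/85, 849/170)

image vertices: (42/17, 3198/425, 3447/850), (44/17, 366/85, 849/170)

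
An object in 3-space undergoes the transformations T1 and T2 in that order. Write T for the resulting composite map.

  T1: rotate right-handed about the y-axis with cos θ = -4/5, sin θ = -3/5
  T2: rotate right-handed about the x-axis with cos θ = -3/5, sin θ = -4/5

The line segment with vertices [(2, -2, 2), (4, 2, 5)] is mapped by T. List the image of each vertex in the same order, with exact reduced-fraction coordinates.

T1 rotate right-handed about the y-axis with cos θ = -4/5, sin θ = -3/5: (2, -2, 2) → (-14/5, -2, -2/5); (4, 2, 5) → (-31/5, 2, -8/5)
T2 rotate right-handed about the x-axis with cos θ = -3/5, sin θ = -4/5: (-14/5, -2, -2/5) → (-14/5, 22/25, 46/25); (-31/5, 2, -8/5) → (-31/5, -62/25, -16/25)

image vertices: (-14/5, 22/25, 46/25), (-31/5, -62/25, -16/25)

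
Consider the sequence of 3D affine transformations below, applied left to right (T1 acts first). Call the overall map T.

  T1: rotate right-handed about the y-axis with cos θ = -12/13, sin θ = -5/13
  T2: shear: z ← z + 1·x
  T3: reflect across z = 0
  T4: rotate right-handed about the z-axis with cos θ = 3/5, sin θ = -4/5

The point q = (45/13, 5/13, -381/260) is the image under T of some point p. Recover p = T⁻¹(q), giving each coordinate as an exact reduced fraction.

p = (-7/4, 3, -2/5)

T1 = [-12/13 0 -5/13 0; 0 1 0 0; 5/13 0 -12/13 0; 0 0 0 1]
T2·T1 = [-12/13 0 -5/13 0; 0 1 0 0; -7/13 0 -17/13 0; 0 0 0 1]
T3·…·T1 = [-12/13 0 -5/13 0; 0 1 0 0; 7/13 0 17/13 0; 0 0 0 1]
T4·…·T1 = [-36/65 4/5 -3/13 0; 48/65 3/5 4/13 0; 7/13 0 17/13 0; 0 0 0 1]
det M = -1; M⁻¹ = [-51/65 68/65 -5/13 0; 4/5 3/5 0 0; 21/65 -28/65 12/13 0; 0 0 0 1]
M⁻¹ · (45/13, 5/13, -381/260)ᵀ = (-7/4, 3, -2/5)ᵀ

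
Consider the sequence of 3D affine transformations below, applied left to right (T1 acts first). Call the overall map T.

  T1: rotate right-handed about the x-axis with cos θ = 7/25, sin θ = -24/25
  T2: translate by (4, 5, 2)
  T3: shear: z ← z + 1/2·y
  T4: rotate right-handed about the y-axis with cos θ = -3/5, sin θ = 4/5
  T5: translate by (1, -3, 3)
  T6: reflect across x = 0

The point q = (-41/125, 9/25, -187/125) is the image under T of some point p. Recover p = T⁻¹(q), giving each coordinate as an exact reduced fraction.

T1 = [1 0 0 0; 0 7/25 24/25 0; 0 -24/25 7/25 0; 0 0 0 1]
T2·T1 = [1 0 0 4; 0 7/25 24/25 5; 0 -24/25 7/25 2; 0 0 0 1]
T3·…·T1 = [1 0 0 4; 0 7/25 24/25 5; 0 -41/50 19/25 9/2; 0 0 0 1]
T4·…·T1 = [-3/5 -82/125 76/125 6/5; 0 7/25 24/25 5; -4/5 123/250 -57/125 -59/10; 0 0 0 1]
T5·…·T1 = [-3/5 -82/125 76/125 11/5; 0 7/25 24/25 2; -4/5 123/250 -57/125 -29/10; 0 0 0 1]
T6·…·T1 = [3/5 82/125 -76/125 -11/5; 0 7/25 24/25 2; -4/5 123/250 -57/125 -29/10; 0 0 0 1]
det M = -1; M⁻¹ = [3/5 0 -4/5 -1; 96/125 19/25 72/125 46/25; -28/125 41/50 -21/125 -131/50; 0 0 0 1]
M⁻¹ · (-41/125, 9/25, -187/125)ᵀ = (0, 1, -2)ᵀ

p = (0, 1, -2)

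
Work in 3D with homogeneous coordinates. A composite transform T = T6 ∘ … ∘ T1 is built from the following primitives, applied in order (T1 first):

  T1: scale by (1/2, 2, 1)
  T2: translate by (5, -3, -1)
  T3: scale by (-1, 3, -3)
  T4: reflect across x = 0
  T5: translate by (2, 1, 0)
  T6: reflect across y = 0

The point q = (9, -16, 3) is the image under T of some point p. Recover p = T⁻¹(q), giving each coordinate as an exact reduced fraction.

p = (4, 4, 0)

T1 = [1/2 0 0 0; 0 2 0 0; 0 0 1 0; 0 0 0 1]
T2·T1 = [1/2 0 0 5; 0 2 0 -3; 0 0 1 -1; 0 0 0 1]
T3·…·T1 = [-1/2 0 0 -5; 0 6 0 -9; 0 0 -3 3; 0 0 0 1]
T4·…·T1 = [1/2 0 0 5; 0 6 0 -9; 0 0 -3 3; 0 0 0 1]
T5·…·T1 = [1/2 0 0 7; 0 6 0 -8; 0 0 -3 3; 0 0 0 1]
T6·…·T1 = [1/2 0 0 7; 0 -6 0 8; 0 0 -3 3; 0 0 0 1]
det M = 9; M⁻¹ = [2 0 0 -14; 0 -1/6 0 4/3; 0 0 -1/3 1; 0 0 0 1]
M⁻¹ · (9, -16, 3)ᵀ = (4, 4, 0)ᵀ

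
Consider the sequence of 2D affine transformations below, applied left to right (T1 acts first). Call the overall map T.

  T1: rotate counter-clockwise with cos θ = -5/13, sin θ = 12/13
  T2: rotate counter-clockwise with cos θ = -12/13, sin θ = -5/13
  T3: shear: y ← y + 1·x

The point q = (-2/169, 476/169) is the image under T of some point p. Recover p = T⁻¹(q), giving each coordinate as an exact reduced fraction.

T1 = [-5/13 -12/13 0; 12/13 -5/13 0; 0 0 1]
T2·T1 = [120/169 119/169 0; -119/169 120/169 0; 0 0 1]
T3·…·T1 = [120/169 119/169 0; 1/169 239/169 0; 0 0 1]
det M = 1; M⁻¹ = [239/169 -119/169 0; -1/169 120/169 0; 0 0 1]
M⁻¹ · (-2/169, 476/169)ᵀ = (-2, 2)ᵀ

p = (-2, 2)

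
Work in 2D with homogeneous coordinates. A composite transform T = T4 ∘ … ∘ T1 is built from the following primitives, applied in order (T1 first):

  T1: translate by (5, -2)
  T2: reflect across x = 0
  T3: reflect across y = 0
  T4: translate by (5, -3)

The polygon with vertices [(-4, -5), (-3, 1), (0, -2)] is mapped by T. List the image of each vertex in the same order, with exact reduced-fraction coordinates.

T1 translate by (5, -2): (-4, -5) → (1, -7); (-3, 1) → (2, -1); (0, -2) → (5, -4)
T2 reflect across x = 0: (1, -7) → (-1, -7); (2, -1) → (-2, -1); (5, -4) → (-5, -4)
T3 reflect across y = 0: (-1, -7) → (-1, 7); (-2, -1) → (-2, 1); (-5, -4) → (-5, 4)
T4 translate by (5, -3): (-1, 7) → (4, 4); (-2, 1) → (3, -2); (-5, 4) → (0, 1)

image vertices: (4, 4), (3, -2), (0, 1)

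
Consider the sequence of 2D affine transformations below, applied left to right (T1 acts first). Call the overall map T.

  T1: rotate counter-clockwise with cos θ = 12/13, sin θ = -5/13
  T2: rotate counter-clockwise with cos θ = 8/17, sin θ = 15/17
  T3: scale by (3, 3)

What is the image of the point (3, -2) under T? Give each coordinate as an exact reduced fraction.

T1 rotate counter-clockwise with cos θ = 12/13, sin θ = -5/13: (3, -2) → (2, -3)
T2 rotate counter-clockwise with cos θ = 8/17, sin θ = 15/17: (2, -3) → (61/17, 6/17)
T3 scale by (3, 3): (61/17, 6/17) → (183/17, 18/17)

T(p) = (183/17, 18/17)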